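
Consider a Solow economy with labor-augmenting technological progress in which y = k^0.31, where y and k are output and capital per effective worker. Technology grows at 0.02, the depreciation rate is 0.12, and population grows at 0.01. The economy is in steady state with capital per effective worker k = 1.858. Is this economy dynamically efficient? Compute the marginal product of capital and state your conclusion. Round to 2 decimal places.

Break-even investment rate: n + g + δ = 0.01 + 0.02 + 0.12 = 0.15.
MPK = 0.31·k^(0.31−1) = 0.31·1.858^(-0.69) ≈ 0.2022.
MPK > 0.15, so the economy is dynamically efficient (under-saving).

dynamically efficient; MPK ≈ 0.20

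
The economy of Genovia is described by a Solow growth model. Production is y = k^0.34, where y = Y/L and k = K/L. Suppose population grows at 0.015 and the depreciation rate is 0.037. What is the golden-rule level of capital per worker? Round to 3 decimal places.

k_gold ≈ 17.202

Break-even investment rate: n + δ = 0.015 + 0.037 = 0.052.
Setting f'(k) = n+δ gives 0.34·k^(0.34−1) = 0.052, hence k_gold = (0.34/0.052)^(1/0.66) ≈ 17.2016.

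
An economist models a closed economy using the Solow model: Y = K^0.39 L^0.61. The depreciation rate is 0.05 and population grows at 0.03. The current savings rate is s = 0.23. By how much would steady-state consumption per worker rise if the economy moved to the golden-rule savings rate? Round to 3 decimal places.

Δc ≈ 0.167

The effective depreciation rate is n + δ = 0.03 + 0.05 = 0.08.
Current steady state (s = 0.23): k* = (0.23/0.08)^(1/0.61) ≈ 5.6476, y* = 5.6476^0.39 ≈ 1.9644, c* = (1−0.23)·1.9644 ≈ 1.5126.
Setting f'(k) = n+δ gives 0.39·k^(0.39−1) = 0.08, hence k_gold = (0.39/0.08)^(1/0.61) ≈ 13.4223.
y_gold = 13.4223^0.39 ≈ 2.7533, c_gold = y_gold − 0.08·k_gold ≈ 1.6795.
Gain: Δc = 1.6795 − 1.5126 ≈ 0.1669.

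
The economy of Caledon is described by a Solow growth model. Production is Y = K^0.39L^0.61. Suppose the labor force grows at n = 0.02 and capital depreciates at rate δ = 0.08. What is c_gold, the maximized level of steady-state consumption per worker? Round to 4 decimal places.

The effective depreciation rate is n + δ = 0.02 + 0.08 = 0.1.
Maximizing c = f(k) − (n+δ)·k gives f'(k) = n+δ, i.e. 0.39·k^(0.39−1) = 0.1, so k_gold = (0.39/0.1)^(1/0.61) ≈ 9.3102.
y_gold = 9.3102^0.39 ≈ 2.3872.
c_gold = y_gold − (n+δ)·k_gold = 2.3872 − 0.1·9.3102 ≈ 1.4562.

c_gold ≈ 1.4562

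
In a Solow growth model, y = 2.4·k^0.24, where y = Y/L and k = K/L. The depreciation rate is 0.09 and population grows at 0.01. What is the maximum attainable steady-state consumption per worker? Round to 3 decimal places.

c_gold ≈ 3.171

Capital per worker breaks even when investment replaces (n + δ)·k; here n + δ = 0.1.
Golden rule sets MPK = n+δ: 0.24·2.4·k^(0.24−1) = 0.1, so k_gold = (0.24·2.4/0.1)^(1/0.76) ≈ 10.0128.
y_gold = 2.4·10.0128^0.24 ≈ 4.1720.
c_gold = y_gold − (n+δ)·k_gold = 4.1720 − 0.1·10.0128 ≈ 3.1707.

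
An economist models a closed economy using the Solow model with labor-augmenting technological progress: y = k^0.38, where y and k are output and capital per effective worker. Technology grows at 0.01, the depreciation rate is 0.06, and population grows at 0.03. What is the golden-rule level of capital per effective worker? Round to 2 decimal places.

k_gold ≈ 8.61

The effective depreciation rate is n + g + δ = 0.03 + 0.01 + 0.06 = 0.1.
Setting f'(k) = n+g+δ gives 0.38·k^(0.38−1) = 0.1, hence k_gold = (0.38/0.1)^(1/0.62) ≈ 8.6126.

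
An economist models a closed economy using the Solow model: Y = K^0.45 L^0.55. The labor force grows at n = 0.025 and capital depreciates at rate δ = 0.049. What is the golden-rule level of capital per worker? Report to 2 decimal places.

k_gold ≈ 26.63

n + δ = 0.025 + 0.049 = 0.074.
Golden rule sets MPK = n+δ: 0.45·k^(0.45−1) = 0.074, so k_gold = (0.45/0.074)^(1/0.55) ≈ 26.6330.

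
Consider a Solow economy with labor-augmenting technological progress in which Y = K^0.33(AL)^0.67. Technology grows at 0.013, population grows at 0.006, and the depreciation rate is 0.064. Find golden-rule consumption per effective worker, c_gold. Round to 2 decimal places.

c_gold ≈ 1.32

Break-even investment rate: n + g + δ = 0.006 + 0.013 + 0.064 = 0.083.
Golden rule sets MPK = n+g+δ: 0.33·k^(0.33−1) = 0.083, so k_gold = (0.33/0.083)^(1/0.67) ≈ 7.8466.
y_gold = 7.8466^0.33 ≈ 1.9735.
c_gold = y_gold − (n+g+δ)·k_gold = 1.9735 − 0.083·7.8466 ≈ 1.3223.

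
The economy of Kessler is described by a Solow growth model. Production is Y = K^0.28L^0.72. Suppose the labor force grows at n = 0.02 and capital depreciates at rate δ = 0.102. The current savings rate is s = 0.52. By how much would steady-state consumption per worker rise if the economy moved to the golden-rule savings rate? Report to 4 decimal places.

Δc ≈ 0.1511

Break-even investment rate: n + δ = 0.02 + 0.102 = 0.122.
Current steady state (s = 0.52): k* = (0.52/0.122)^(1/0.72) ≈ 7.4904, y* = 7.4904^0.28 ≈ 1.7574, c* = (1−0.52)·1.7574 ≈ 0.8435.
Setting f'(k) = n+δ gives 0.28·k^(0.28−1) = 0.122, hence k_gold = (0.28/0.122)^(1/0.72) ≈ 3.1704.
y_gold = 3.1704^0.28 ≈ 1.3814, c_gold = y_gold − 0.122·k_gold ≈ 0.9946.
Gain: Δc = 0.9946 − 0.8435 ≈ 0.1511.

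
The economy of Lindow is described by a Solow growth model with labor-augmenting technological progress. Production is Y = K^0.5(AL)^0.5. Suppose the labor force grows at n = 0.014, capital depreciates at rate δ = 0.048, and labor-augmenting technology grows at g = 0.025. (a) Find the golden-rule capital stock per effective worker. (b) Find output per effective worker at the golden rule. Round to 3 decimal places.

The effective depreciation rate is n + g + δ = 0.014 + 0.025 + 0.048 = 0.087.
Maximizing c = f(k) − (n+g+δ)·k gives f'(k) = n+g+δ, i.e. 0.5·k^(0.5−1) = 0.087, so k_gold = (0.5/0.087)^(1/0.5) ≈ 33.0295.
y_gold = 33.0295^0.5 ≈ 5.7471.

(a) k_gold ≈ 33.029; (b) y_gold ≈ 5.747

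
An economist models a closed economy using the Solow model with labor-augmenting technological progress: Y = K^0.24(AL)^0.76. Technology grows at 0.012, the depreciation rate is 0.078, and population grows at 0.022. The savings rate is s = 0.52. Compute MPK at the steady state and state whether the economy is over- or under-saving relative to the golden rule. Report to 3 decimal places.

over-saving; MPK ≈ 0.052

n + g + δ = 0.022 + 0.012 + 0.078 = 0.112.
Steady-state k*: s·k^0.24 = 0.112·k gives k* = (0.52/0.112)^(1/0.76) ≈ 7.5396.
MPK = 0.24·7.5396^(-0.76) ≈ 0.0517.
MPK < n+g+δ = 0.112, so the economy is dynamically inefficient (over-saving).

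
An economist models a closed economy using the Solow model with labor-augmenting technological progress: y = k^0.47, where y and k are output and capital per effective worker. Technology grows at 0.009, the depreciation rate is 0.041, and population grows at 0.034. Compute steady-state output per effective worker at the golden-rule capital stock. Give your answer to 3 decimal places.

y_gold ≈ 4.604

n + g + δ = 0.034 + 0.009 + 0.041 = 0.084.
Maximizing c = f(k) − (n+g+δ)·k gives f'(k) = n+g+δ, i.e. 0.47·k^(0.47−1) = 0.084, so k_gold = (0.47/0.084)^(1/0.53) ≈ 25.7619.
Output: y_gold = k_gold^0.47 = 25.7619^0.47 ≈ 4.6043.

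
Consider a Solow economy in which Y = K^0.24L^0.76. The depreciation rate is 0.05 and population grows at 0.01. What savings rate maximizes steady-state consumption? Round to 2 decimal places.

s_gold = 0.24

Break-even investment rate: n + δ = 0.01 + 0.05 = 0.06.
At the golden rule MPK = n+δ, and in any Cobb-Douglas steady state s = (n+δ)·k/y = MPK·k/y = capital's share 0.24.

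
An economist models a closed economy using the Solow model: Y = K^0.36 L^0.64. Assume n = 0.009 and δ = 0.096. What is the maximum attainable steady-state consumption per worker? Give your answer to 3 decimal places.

The effective depreciation rate is n + δ = 0.009 + 0.096 = 0.105.
Maximizing c = f(k) − (n+δ)·k gives f'(k) = n+δ, i.e. 0.36·k^(0.36−1) = 0.105, so k_gold = (0.36/0.105)^(1/0.64) ≈ 6.8567.
y_gold = 6.8567^0.36 ≈ 1.9999.
c_gold = y_gold − (n+δ)·k_gold = 1.9999 − 0.105·6.8567 ≈ 1.2799.

c_gold ≈ 1.280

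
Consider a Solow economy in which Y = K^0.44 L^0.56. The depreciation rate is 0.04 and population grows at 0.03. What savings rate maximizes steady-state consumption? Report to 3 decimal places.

s_gold = 0.440

The effective depreciation rate is n + δ = 0.03 + 0.04 = 0.07.
At the golden rule MPK = n+δ, and in any Cobb-Douglas steady state s = (n+δ)·k/y = MPK·k/y = capital's share 0.44.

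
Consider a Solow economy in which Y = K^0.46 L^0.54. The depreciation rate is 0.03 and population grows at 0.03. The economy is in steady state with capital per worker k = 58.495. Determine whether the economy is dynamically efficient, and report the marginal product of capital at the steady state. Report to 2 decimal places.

dynamically inefficient; MPK ≈ 0.05

Break-even investment rate: n + δ = 0.03 + 0.03 = 0.06.
MPK = 0.46·k^(0.46−1) = 0.46·58.495^(-0.54) ≈ 0.0511.
MPK < 0.06, so the economy is dynamically inefficient (over-saving).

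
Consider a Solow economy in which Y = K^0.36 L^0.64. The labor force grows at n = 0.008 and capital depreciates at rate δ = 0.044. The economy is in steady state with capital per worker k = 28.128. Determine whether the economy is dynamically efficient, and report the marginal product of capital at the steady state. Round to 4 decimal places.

Break-even investment rate: n + δ = 0.008 + 0.044 = 0.052.
MPK = 0.36·k^(0.36−1) = 0.36·28.128^(-0.64) ≈ 0.0425.
MPK < 0.052, so the economy is dynamically inefficient (over-saving).

dynamically inefficient; MPK ≈ 0.0425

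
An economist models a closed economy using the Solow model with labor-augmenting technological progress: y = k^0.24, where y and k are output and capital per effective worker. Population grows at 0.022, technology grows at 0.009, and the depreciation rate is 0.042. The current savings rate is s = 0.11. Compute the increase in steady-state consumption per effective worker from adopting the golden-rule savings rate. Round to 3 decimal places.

Δc ≈ 0.094

n + g + δ = 0.022 + 0.009 + 0.042 = 0.073.
Current steady state (s = 0.11): k* = (0.11/0.073)^(1/0.76) ≈ 1.7152, y* = 1.7152^0.24 ≈ 1.1382, c* = (1−0.11)·1.1382 ≈ 1.0130.
Maximizing c = f(k) − (n+g+δ)·k gives f'(k) = n+g+δ, i.e. 0.24·k^(0.24−1) = 0.073, so k_gold = (0.24/0.073)^(1/0.76) ≈ 4.7876.
y_gold = 4.7876^0.24 ≈ 1.4562, c_gold = y_gold − 0.073·k_gold ≈ 1.1067.
Gain: Δc = 1.1067 − 1.0130 ≈ 0.0937.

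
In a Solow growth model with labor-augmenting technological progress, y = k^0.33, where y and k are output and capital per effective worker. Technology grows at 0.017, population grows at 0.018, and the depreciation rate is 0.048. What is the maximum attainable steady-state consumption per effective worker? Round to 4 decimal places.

c_gold ≈ 1.3223

Capital per effective worker breaks even when investment replaces (n + g + δ)·k; here n + g + δ = 0.083.
Maximizing c = f(k) − (n+g+δ)·k gives f'(k) = n+g+δ, i.e. 0.33·k^(0.33−1) = 0.083, so k_gold = (0.33/0.083)^(1/0.67) ≈ 7.8466.
y_gold = 7.8466^0.33 ≈ 1.9735.
c_gold = y_gold − (n+g+δ)·k_gold = 1.9735 − 0.083·7.8466 ≈ 1.3223.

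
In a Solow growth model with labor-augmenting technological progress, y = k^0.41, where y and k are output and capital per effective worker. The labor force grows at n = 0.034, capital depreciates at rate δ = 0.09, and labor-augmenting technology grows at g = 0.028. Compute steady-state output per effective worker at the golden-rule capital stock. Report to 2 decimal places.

Break-even investment rate: n + g + δ = 0.034 + 0.028 + 0.09 = 0.152.
At the golden rule the marginal product of capital equals n+g+δ: 0.41·k^(0.41−1) = 0.152. Solving, k_gold = (0.41/0.152)^(1/0.59) ≈ 5.3754.
Output: y_gold = k_gold^0.41 = 5.3754^0.41 ≈ 1.9928.

y_gold ≈ 1.99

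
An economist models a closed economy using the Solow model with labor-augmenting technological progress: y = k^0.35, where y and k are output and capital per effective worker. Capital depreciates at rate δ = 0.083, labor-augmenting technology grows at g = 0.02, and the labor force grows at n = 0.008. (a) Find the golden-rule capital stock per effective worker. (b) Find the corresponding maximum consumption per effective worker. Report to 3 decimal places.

(a) k_gold ≈ 5.852; (b) c_gold ≈ 1.206

Break-even investment rate: n + g + δ = 0.008 + 0.02 + 0.083 = 0.111.
At the golden rule the marginal product of capital equals n+g+δ: 0.35·k^(0.35−1) = 0.111. Solving, k_gold = (0.35/0.111)^(1/0.65) ≈ 5.8519.
y_gold = 5.8519^0.35 ≈ 1.8559; c_gold = y_gold − 0.111·k_gold ≈ 1.2063.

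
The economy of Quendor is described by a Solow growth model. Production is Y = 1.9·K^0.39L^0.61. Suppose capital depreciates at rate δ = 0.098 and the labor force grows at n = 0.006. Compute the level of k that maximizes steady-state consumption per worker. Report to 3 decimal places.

k_gold ≈ 25.004

Capital per worker breaks even when investment replaces (n + δ)·k; here n + δ = 0.104.
Setting f'(k) = n+δ gives 0.39·1.9·k^(0.39−1) = 0.104, hence k_gold = (0.39·1.9/0.104)^(1/0.61) ≈ 25.0039.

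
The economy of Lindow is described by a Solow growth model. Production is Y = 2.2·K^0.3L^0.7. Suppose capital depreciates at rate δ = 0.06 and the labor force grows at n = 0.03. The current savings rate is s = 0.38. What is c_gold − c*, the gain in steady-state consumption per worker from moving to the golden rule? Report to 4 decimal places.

n + δ = 0.03 + 0.06 = 0.09.
Current steady state (s = 0.38): k* = (0.38·2.2/0.09)^(1/0.7) ≈ 24.1438, y* = 2.2·24.1438^0.3 ≈ 5.7183, c* = (1−0.38)·5.7183 ≈ 3.5453.
Maximizing c = f(k) − (n+δ)·k gives f'(k) = n+δ, i.e. 0.3·2.2·k^(0.3−1) = 0.09, so k_gold = (0.3·2.2/0.09)^(1/0.7) ≈ 17.2244.
y_gold = 2.2·17.2244^0.3 ≈ 5.1673, c_gold = y_gold − 0.09·k_gold ≈ 3.6171.
Gain: Δc = 3.6171 − 3.5453 ≈ 0.0718.

Δc ≈ 0.0718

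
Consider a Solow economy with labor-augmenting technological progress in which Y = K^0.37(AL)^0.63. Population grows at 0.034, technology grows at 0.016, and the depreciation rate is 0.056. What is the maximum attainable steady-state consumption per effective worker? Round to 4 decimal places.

n + g + δ = 0.034 + 0.016 + 0.056 = 0.106.
Golden rule sets MPK = n+g+δ: 0.37·k^(0.37−1) = 0.106, so k_gold = (0.37/0.106)^(1/0.63) ≈ 7.2734.
y_gold = 7.2734^0.37 ≈ 2.0837.
c_gold = y_gold − (n+g+δ)·k_gold = 2.0837 − 0.106·7.2734 ≈ 1.3128.

c_gold ≈ 1.3128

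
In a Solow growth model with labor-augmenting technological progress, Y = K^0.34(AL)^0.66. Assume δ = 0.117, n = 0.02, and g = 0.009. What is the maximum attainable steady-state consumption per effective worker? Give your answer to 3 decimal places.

Break-even investment rate: n + g + δ = 0.02 + 0.009 + 0.117 = 0.146.
Golden rule sets MPK = n+g+δ: 0.34·k^(0.34−1) = 0.146, so k_gold = (0.34/0.146)^(1/0.66) ≈ 3.5996.
y_gold = 3.5996^0.34 ≈ 1.5457.
c_gold = y_gold − (n+g+δ)·k_gold = 1.5457 − 0.146·3.5996 ≈ 1.0202.

c_gold ≈ 1.020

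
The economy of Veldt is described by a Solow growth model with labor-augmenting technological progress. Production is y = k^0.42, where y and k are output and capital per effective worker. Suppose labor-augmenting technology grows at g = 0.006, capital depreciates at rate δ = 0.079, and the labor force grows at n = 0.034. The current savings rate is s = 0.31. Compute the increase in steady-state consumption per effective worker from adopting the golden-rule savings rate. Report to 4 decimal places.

Capital per effective worker breaks even when investment replaces (n + g + δ)·k; here n + g + δ = 0.119.
Current steady state (s = 0.31): k* = (0.31/0.119)^(1/0.58) ≈ 5.2110, y* = 5.2110^0.42 ≈ 2.0004, c* = (1−0.31)·2.0004 ≈ 1.3802.
Setting f'(k) = n+g+δ gives 0.42·k^(0.42−1) = 0.119, hence k_gold = (0.42/0.119)^(1/0.58) ≈ 8.7966.
y_gold = 8.7966^0.42 ≈ 2.4924, c_gold = y_gold − 0.119·k_gold ≈ 1.4456.
Gain: Δc = 1.4456 − 1.3802 ≈ 0.0653.

Δc ≈ 0.0653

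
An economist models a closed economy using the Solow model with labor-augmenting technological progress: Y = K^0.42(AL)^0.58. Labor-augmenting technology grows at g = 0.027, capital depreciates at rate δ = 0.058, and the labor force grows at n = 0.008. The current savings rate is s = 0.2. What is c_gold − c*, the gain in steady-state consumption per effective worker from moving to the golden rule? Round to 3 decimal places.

The effective depreciation rate is n + g + δ = 0.008 + 0.027 + 0.058 = 0.093.
Current steady state (s = 0.2): k* = (0.2/0.093)^(1/0.58) ≈ 3.7442, y* = 3.7442^0.42 ≈ 1.7410, c* = (1−0.2)·1.7410 ≈ 1.3928.
At the golden rule the marginal product of capital equals n+g+δ: 0.42·k^(0.42−1) = 0.093. Solving, k_gold = (0.42/0.093)^(1/0.58) ≈ 13.4557.
y_gold = 13.4557^0.42 ≈ 2.9795, c_gold = y_gold − 0.093·k_gold ≈ 1.7281.
Gain: Δc = 1.7281 − 1.3928 ≈ 0.3353.

Δc ≈ 0.335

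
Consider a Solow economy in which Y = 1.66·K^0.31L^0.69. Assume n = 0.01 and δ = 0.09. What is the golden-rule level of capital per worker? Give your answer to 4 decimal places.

k_gold ≈ 10.7428

n + δ = 0.01 + 0.09 = 0.1.
Maximizing c = f(k) − (n+δ)·k gives f'(k) = n+δ, i.e. 0.31·1.66·k^(0.31−1) = 0.1, so k_gold = (0.31·1.66/0.1)^(1/0.69) ≈ 10.7428.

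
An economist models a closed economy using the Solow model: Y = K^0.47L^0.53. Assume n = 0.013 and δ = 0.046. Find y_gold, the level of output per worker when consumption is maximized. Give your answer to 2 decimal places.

n + δ = 0.013 + 0.046 = 0.059.
At the golden rule the marginal product of capital equals n+δ: 0.47·k^(0.47−1) = 0.059. Solving, k_gold = (0.47/0.059)^(1/0.53) ≈ 50.1723.
Output: y_gold = k_gold^0.47 = 50.1723^0.47 ≈ 6.2982.

y_gold ≈ 6.30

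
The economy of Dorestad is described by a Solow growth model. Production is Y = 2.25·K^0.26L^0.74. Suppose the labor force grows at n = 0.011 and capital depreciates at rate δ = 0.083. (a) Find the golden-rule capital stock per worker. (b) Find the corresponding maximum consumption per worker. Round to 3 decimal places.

(a) k_gold ≈ 11.831; (b) c_gold ≈ 3.165

The effective depreciation rate is n + δ = 0.011 + 0.083 = 0.094.
Golden rule sets MPK = n+δ: 0.26·2.25·k^(0.26−1) = 0.094, so k_gold = (0.26·2.25/0.094)^(1/0.74) ≈ 11.8307.
y_gold = 2.25·11.8307^0.26 ≈ 4.2773; c_gold = y_gold − 0.094·k_gold ≈ 3.1652.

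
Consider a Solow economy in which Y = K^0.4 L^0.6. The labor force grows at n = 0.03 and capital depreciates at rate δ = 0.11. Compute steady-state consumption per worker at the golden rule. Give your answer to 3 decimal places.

c_gold ≈ 1.208

Capital per worker breaks even when investment replaces (n + δ)·k; here n + δ = 0.14.
Maximizing c = f(k) − (n+δ)·k gives f'(k) = n+δ, i.e. 0.4·k^(0.4−1) = 0.14, so k_gold = (0.4/0.14)^(1/0.6) ≈ 5.7529.
y_gold = 5.7529^0.4 ≈ 2.0135.
c_gold = y_gold − (n+δ)·k_gold = 2.0135 − 0.14·5.7529 ≈ 1.2081.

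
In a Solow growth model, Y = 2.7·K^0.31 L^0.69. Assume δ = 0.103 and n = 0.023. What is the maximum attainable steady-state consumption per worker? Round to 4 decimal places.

Capital per worker breaks even when investment replaces (n + δ)·k; here n + δ = 0.126.
Golden rule sets MPK = n+δ: 0.31·2.7·k^(0.31−1) = 0.126, so k_gold = (0.31·2.7/0.126)^(1/0.69) ≈ 15.5532.
y_gold = 2.7·15.5532^0.31 ≈ 6.3216.
c_gold = y_gold − (n+δ)·k_gold = 6.3216 − 0.126·15.5532 ≈ 4.3619.

c_gold ≈ 4.3619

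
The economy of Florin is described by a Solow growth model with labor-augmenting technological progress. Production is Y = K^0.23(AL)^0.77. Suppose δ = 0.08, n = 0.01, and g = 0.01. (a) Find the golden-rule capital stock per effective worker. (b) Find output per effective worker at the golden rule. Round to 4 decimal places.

(a) k_gold ≈ 2.9497; (b) y_gold ≈ 1.2825

Break-even investment rate: n + g + δ = 0.01 + 0.01 + 0.08 = 0.1.
Golden rule sets MPK = n+g+δ: 0.23·k^(0.23−1) = 0.1, so k_gold = (0.23/0.1)^(1/0.77) ≈ 2.9497.
y_gold = 2.9497^0.23 ≈ 1.2825.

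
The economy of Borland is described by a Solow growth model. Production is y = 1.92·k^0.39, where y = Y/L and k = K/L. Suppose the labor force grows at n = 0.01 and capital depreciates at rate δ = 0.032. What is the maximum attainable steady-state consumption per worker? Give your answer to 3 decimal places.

c_gold ≈ 7.388

Break-even investment rate: n + δ = 0.01 + 0.032 = 0.042.
Setting f'(k) = n+δ gives 0.39·1.92·k^(0.39−1) = 0.042, hence k_gold = (0.39·1.92/0.042)^(1/0.61) ≈ 112.4633.
y_gold = 1.92·112.4633^0.39 ≈ 12.1114.
c_gold = y_gold − (n+δ)·k_gold = 12.1114 − 0.042·112.4633 ≈ 7.3880.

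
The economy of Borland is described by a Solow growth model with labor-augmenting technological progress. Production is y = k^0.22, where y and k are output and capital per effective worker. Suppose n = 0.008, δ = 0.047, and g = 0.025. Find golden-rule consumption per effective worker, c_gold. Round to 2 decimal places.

n + g + δ = 0.008 + 0.025 + 0.047 = 0.08.
Setting f'(k) = n+g+δ gives 0.22·k^(0.22−1) = 0.08, hence k_gold = (0.22/0.08)^(1/0.78) ≈ 3.6580.
y_gold = 3.6580^0.22 ≈ 1.3302.
c_gold = y_gold − (n+g+δ)·k_gold = 1.3302 − 0.08·3.6580 ≈ 1.0375.

c_gold ≈ 1.04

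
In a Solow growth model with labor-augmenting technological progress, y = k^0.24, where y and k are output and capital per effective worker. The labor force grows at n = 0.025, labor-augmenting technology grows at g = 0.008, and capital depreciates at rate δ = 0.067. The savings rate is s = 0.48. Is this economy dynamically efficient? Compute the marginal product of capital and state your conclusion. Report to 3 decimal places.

dynamically inefficient; MPK ≈ 0.050

The effective depreciation rate is n + g + δ = 0.025 + 0.008 + 0.067 = 0.1.
Steady-state k*: s·k^0.24 = 0.1·k gives k* = (0.48/0.1)^(1/0.76) ≈ 7.8772.
MPK = 0.24·7.8772^(-0.76) ≈ 0.0500.
MPK < n+g+δ = 0.1, so the economy is dynamically inefficient (over-saving).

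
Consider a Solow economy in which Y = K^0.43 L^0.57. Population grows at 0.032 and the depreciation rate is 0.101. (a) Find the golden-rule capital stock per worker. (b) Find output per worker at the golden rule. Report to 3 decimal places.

Break-even investment rate: n + δ = 0.032 + 0.101 = 0.133.
Golden rule sets MPK = n+δ: 0.43·k^(0.43−1) = 0.133, so k_gold = (0.43/0.133)^(1/0.57) ≈ 7.8355.
y_gold = 7.8355^0.43 ≈ 2.4235.

(a) k_gold ≈ 7.835; (b) y_gold ≈ 2.424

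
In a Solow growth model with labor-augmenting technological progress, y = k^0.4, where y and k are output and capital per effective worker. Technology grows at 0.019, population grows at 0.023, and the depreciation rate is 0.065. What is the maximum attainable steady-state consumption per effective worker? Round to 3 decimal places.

Break-even investment rate: n + g + δ = 0.023 + 0.019 + 0.065 = 0.107.
Golden rule sets MPK = n+g+δ: 0.4·k^(0.4−1) = 0.107, so k_gold = (0.4/0.107)^(1/0.6) ≈ 9.0045.
y_gold = 9.0045^0.4 ≈ 2.4087.
c_gold = y_gold − (n+g+δ)·k_gold = 2.4087 − 0.107·9.0045 ≈ 1.4452.

c_gold ≈ 1.445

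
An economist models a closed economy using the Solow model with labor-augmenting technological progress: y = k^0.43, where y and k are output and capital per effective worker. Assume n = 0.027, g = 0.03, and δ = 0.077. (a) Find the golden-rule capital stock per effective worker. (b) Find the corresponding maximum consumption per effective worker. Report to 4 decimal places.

(a) k_gold ≈ 7.7332; (b) c_gold ≈ 1.3736

The effective depreciation rate is n + g + δ = 0.027 + 0.03 + 0.077 = 0.134.
At the golden rule the marginal product of capital equals n+g+δ: 0.43·k^(0.43−1) = 0.134. Solving, k_gold = (0.43/0.134)^(1/0.57) ≈ 7.7332.
y_gold = 7.7332^0.43 ≈ 2.4099; c_gold = y_gold − 0.134·k_gold ≈ 1.3736.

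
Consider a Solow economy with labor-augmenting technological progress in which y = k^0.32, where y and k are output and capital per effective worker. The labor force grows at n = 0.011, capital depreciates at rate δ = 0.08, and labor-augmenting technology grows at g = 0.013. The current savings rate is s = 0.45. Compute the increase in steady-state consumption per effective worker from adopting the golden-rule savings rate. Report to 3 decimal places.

The effective depreciation rate is n + g + δ = 0.011 + 0.013 + 0.08 = 0.104.
Current steady state (s = 0.45): k* = (0.45/0.104)^(1/0.68) ≈ 8.6210, y* = 8.6210^0.32 ≈ 1.9924, c* = (1−0.45)·1.9924 ≈ 1.0958.
Setting f'(k) = n+g+δ gives 0.32·k^(0.32−1) = 0.104, hence k_gold = (0.32/0.104)^(1/0.68) ≈ 5.2218.
y_gold = 5.2218^0.32 ≈ 1.6971, c_gold = y_gold − 0.104·k_gold ≈ 1.1540.
Gain: Δc = 1.1540 − 1.0958 ≈ 0.0582.

Δc ≈ 0.058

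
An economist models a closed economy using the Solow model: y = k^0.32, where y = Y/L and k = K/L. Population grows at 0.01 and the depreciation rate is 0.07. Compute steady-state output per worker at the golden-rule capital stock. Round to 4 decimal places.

Break-even investment rate: n + δ = 0.01 + 0.07 = 0.08.
Golden rule sets MPK = n+δ: 0.32·k^(0.32−1) = 0.08, so k_gold = (0.32/0.08)^(1/0.68) ≈ 7.6804.
Output: y_gold = k_gold^0.32 = 7.6804^0.32 ≈ 1.9201.

y_gold ≈ 1.9201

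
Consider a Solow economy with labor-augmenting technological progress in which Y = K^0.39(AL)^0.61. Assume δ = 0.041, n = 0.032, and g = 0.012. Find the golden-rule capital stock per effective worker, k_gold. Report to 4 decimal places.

k_gold ≈ 12.1525

Capital per effective worker breaks even when investment replaces (n + g + δ)·k; here n + g + δ = 0.085.
Maximizing c = f(k) − (n+g+δ)·k gives f'(k) = n+g+δ, i.e. 0.39·k^(0.39−1) = 0.085, so k_gold = (0.39/0.085)^(1/0.61) ≈ 12.1525.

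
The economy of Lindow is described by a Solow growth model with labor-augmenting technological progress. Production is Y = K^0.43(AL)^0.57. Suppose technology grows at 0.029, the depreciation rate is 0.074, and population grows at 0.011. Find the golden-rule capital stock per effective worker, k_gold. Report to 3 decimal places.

k_gold ≈ 10.269

n + g + δ = 0.011 + 0.029 + 0.074 = 0.114.
Golden rule sets MPK = n+g+δ: 0.43·k^(0.43−1) = 0.114, so k_gold = (0.43/0.114)^(1/0.57) ≈ 10.2687.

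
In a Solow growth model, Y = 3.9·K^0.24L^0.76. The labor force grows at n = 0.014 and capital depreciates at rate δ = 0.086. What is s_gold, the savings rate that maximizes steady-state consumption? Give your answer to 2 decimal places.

Capital per worker breaks even when investment replaces (n + δ)·k; here n + δ = 0.1.
At the golden rule MPK = n+δ, and in any Cobb-Douglas steady state s = (n+δ)·k/y = MPK·k/y = capital's share 0.24.

s_gold = 0.24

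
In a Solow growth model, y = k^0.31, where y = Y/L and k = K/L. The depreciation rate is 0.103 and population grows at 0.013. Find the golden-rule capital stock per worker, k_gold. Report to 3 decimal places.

k_gold ≈ 4.156

n + δ = 0.013 + 0.103 = 0.116.
Golden rule sets MPK = n+δ: 0.31·k^(0.31−1) = 0.116, so k_gold = (0.31/0.116)^(1/0.69) ≈ 4.1562.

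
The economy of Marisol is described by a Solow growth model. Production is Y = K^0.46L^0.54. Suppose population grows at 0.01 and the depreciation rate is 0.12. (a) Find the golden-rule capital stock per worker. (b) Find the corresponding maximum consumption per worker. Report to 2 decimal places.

Capital per worker breaks even when investment replaces (n + δ)·k; here n + δ = 0.13.
Maximizing c = f(k) − (n+δ)·k gives f'(k) = n+δ, i.e. 0.46·k^(0.46−1) = 0.13, so k_gold = (0.46/0.13)^(1/0.54) ≈ 10.3830.
y_gold = 10.3830^0.46 ≈ 2.9343; c_gold = y_gold − 0.13·k_gold ≈ 1.5845.

(a) k_gold ≈ 10.38; (b) c_gold ≈ 1.58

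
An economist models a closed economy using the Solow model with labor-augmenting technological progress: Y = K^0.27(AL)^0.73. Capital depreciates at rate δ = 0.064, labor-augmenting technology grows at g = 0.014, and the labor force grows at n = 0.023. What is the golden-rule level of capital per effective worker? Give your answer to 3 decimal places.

k_gold ≈ 3.846

The effective depreciation rate is n + g + δ = 0.023 + 0.014 + 0.064 = 0.101.
Maximizing c = f(k) − (n+g+δ)·k gives f'(k) = n+g+δ, i.e. 0.27·k^(0.27−1) = 0.101, so k_gold = (0.27/0.101)^(1/0.73) ≈ 3.8458.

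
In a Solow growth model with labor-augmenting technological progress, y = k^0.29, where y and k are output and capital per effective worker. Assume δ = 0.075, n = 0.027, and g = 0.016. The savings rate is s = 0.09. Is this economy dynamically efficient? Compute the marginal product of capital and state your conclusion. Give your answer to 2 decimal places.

n + g + δ = 0.027 + 0.016 + 0.075 = 0.118.
Steady-state k*: s·k^0.29 = 0.118·k gives k* = (0.09/0.118)^(1/0.71) ≈ 0.6828.
MPK = 0.29·0.6828^(-0.71) ≈ 0.3802.
MPK > n+g+δ = 0.118, so the economy is dynamically efficient (under-saving).

dynamically efficient; MPK ≈ 0.38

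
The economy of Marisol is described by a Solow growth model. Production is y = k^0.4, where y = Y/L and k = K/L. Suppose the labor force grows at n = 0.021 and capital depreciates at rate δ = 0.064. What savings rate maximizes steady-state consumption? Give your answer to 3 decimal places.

n + δ = 0.021 + 0.064 = 0.085.
At the golden rule MPK = n+δ, and in any Cobb-Douglas steady state s = (n+δ)·k/y = MPK·k/y = capital's share 0.4.

s_gold = 0.400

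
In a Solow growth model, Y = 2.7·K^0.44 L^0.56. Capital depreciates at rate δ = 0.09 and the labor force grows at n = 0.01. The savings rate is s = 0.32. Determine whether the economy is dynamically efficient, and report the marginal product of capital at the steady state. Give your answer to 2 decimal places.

dynamically efficient; MPK ≈ 0.14

Capital per worker breaks even when investment replaces (n + δ)·k; here n + δ = 0.1.
Steady-state k*: s·A·k^0.44 = 0.1·k gives k* = (0.32·2.7/0.1)^(1/0.56) ≈ 47.0269.
MPK = 0.44·2.7·47.0269^(-0.56) ≈ 0.1375.
MPK > n+δ = 0.1, so the economy is dynamically efficient (under-saving).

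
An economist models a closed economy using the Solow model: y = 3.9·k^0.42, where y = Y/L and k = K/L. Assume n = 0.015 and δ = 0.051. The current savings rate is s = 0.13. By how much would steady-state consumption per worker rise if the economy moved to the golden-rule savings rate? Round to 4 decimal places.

Δc ≈ 8.2953

The effective depreciation rate is n + δ = 0.015 + 0.051 = 0.066.
Current steady state (s = 0.13): k* = (0.13·3.9/0.066)^(1/0.58) ≈ 33.6250, y* = 3.9·33.6250^0.42 ≈ 17.0711, c* = (1−0.13)·17.0711 ≈ 14.8519.
Setting f'(k) = n+δ gives 0.42·3.9·k^(0.42−1) = 0.066, hence k_gold = (0.42·3.9/0.066)^(1/0.58) ≈ 253.9661.
y_gold = 3.9·253.9661^0.42 ≈ 39.9090, c_gold = y_gold − 0.066·k_gold ≈ 23.1472.
Gain: Δc = 23.1472 − 14.8519 ≈ 8.2953.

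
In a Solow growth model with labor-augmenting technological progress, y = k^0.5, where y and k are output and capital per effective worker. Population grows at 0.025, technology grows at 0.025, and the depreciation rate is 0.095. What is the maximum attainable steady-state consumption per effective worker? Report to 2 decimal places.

c_gold ≈ 1.72

n + g + δ = 0.025 + 0.025 + 0.095 = 0.145.
At the golden rule the marginal product of capital equals n+g+δ: 0.5·k^(0.5−1) = 0.145. Solving, k_gold = (0.5/0.145)^(1/0.5) ≈ 11.8906.
y_gold = 11.8906^0.5 ≈ 3.4483.
c_gold = y_gold − (n+g+δ)·k_gold = 3.4483 − 0.145·11.8906 ≈ 1.7241.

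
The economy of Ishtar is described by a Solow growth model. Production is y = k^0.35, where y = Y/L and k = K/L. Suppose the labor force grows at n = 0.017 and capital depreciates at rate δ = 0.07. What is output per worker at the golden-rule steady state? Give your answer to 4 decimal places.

Capital per worker breaks even when investment replaces (n + δ)·k; here n + δ = 0.087.
At the golden rule the marginal product of capital equals n+δ: 0.35·k^(0.35−1) = 0.087. Solving, k_gold = (0.35/0.087)^(1/0.65) ≈ 8.5129.
Output: y_gold = k_gold^0.35 = 8.5129^0.35 ≈ 2.1161.

y_gold ≈ 2.1161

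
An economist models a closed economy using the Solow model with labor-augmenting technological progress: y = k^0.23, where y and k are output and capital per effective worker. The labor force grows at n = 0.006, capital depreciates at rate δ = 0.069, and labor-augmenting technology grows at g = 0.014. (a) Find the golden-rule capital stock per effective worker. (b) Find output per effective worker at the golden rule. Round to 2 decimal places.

Capital per effective worker breaks even when investment replaces (n + g + δ)·k; here n + g + δ = 0.089.
Golden rule sets MPK = n+g+δ: 0.23·k^(0.23−1) = 0.089, so k_gold = (0.23/0.089)^(1/0.77) ≈ 3.4317.
y_gold = 3.4317^0.23 ≈ 1.3279.

(a) k_gold ≈ 3.43; (b) y_gold ≈ 1.33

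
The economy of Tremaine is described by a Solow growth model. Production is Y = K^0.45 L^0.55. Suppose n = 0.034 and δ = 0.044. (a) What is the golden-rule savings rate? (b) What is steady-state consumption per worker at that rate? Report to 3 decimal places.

(a) s_gold = 0.450; (b) c_gold ≈ 2.307

Break-even investment rate: n + δ = 0.034 + 0.044 = 0.078.
For Cobb-Douglas, s_gold equals capital's share: s_gold = 0.45.
Golden rule sets MPK = n+δ: 0.45·k^(0.45−1) = 0.078, so k_gold = (0.45/0.078)^(1/0.55) ≈ 24.2020.
y_gold = 24.2020^0.45 ≈ 4.1950; c_gold = (1−0.45)·y_gold ≈ 2.3073.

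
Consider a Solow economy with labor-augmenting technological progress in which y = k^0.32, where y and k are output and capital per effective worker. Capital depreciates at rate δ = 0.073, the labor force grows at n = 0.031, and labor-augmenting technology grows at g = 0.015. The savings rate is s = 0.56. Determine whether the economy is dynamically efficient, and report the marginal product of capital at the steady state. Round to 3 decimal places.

dynamically inefficient; MPK ≈ 0.068

n + g + δ = 0.031 + 0.015 + 0.073 = 0.119.
Steady-state k*: s·k^0.32 = 0.119·k gives k* = (0.56/0.119)^(1/0.68) ≈ 9.7539.
MPK = 0.32·9.7539^(-0.68) ≈ 0.0680.
MPK < n+g+δ = 0.119, so the economy is dynamically inefficient (over-saving).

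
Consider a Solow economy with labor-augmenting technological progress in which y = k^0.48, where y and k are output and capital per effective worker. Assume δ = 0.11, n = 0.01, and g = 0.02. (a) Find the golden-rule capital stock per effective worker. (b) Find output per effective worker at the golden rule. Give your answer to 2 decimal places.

Break-even investment rate: n + g + δ = 0.01 + 0.02 + 0.11 = 0.14.
Golden rule sets MPK = n+g+δ: 0.48·k^(0.48−1) = 0.14, so k_gold = (0.48/0.14)^(1/0.52) ≈ 10.6921.
y_gold = 10.6921^0.48 ≈ 3.1185.

(a) k_gold ≈ 10.69; (b) y_gold ≈ 3.12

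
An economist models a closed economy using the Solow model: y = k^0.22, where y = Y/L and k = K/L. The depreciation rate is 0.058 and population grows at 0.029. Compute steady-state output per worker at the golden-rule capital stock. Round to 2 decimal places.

n + δ = 0.029 + 0.058 = 0.087.
Setting f'(k) = n+δ gives 0.22·k^(0.22−1) = 0.087, hence k_gold = (0.22/0.087)^(1/0.78) ≈ 3.2851.
Output: y_gold = k_gold^0.22 = 3.2851^0.22 ≈ 1.2991.

y_gold ≈ 1.30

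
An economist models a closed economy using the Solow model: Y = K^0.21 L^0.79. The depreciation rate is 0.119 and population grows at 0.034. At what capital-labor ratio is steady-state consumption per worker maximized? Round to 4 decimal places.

The effective depreciation rate is n + δ = 0.034 + 0.119 = 0.153.
Maximizing c = f(k) − (n+δ)·k gives f'(k) = n+δ, i.e. 0.21·k^(0.21−1) = 0.153, so k_gold = (0.21/0.153)^(1/0.79) ≈ 1.4931.

k_gold ≈ 1.4931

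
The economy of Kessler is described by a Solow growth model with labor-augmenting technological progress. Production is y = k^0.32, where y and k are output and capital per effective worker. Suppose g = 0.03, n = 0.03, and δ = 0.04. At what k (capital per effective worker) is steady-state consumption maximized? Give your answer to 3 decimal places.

Break-even investment rate: n + g + δ = 0.03 + 0.03 + 0.04 = 0.1.
Setting f'(k) = n+g+δ gives 0.32·k^(0.32−1) = 0.1, hence k_gold = (0.32/0.1)^(1/0.68) ≈ 5.5318.

k_gold ≈ 5.532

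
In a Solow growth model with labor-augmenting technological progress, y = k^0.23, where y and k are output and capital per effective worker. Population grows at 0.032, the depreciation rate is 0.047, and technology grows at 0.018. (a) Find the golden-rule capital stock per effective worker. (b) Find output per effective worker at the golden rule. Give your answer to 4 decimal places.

n + g + δ = 0.032 + 0.018 + 0.047 = 0.097.
Setting f'(k) = n+g+δ gives 0.23·k^(0.23−1) = 0.097, hence k_gold = (0.23/0.097)^(1/0.77) ≈ 3.0687.
y_gold = 3.0687^0.23 ≈ 1.2942.

(a) k_gold ≈ 3.0687; (b) y_gold ≈ 1.2942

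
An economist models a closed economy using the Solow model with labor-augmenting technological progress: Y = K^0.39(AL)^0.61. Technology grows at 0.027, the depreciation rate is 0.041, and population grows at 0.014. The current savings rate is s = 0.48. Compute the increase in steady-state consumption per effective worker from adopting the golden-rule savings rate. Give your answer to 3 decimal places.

Δc ≈ 0.044

Break-even investment rate: n + g + δ = 0.014 + 0.027 + 0.041 = 0.082.
Current steady state (s = 0.48): k* = (0.48/0.082)^(1/0.61) ≈ 18.1166, y* = 18.1166^0.39 ≈ 3.0949, c* = (1−0.48)·3.0949 ≈ 1.6094.
Setting f'(k) = n+g+δ gives 0.39·k^(0.39−1) = 0.082, hence k_gold = (0.39/0.082)^(1/0.61) ≈ 12.8898.
y_gold = 12.8898^0.39 ≈ 2.7102, c_gold = y_gold − 0.082·k_gold ≈ 1.6532.
Gain: Δc = 1.6532 − 1.6094 ≈ 0.0438.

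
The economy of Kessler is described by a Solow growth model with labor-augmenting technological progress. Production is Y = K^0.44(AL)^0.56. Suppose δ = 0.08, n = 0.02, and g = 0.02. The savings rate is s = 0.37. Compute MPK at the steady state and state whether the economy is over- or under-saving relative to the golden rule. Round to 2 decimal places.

Break-even investment rate: n + g + δ = 0.02 + 0.02 + 0.08 = 0.12.
Steady-state k*: s·k^0.44 = 0.12·k gives k* = (0.37/0.12)^(1/0.56) ≈ 7.4688.
MPK = 0.44·7.4688^(-0.56) ≈ 0.1427.
MPK > n+g+δ = 0.12, so the economy is dynamically efficient (under-saving).

under-saving; MPK ≈ 0.14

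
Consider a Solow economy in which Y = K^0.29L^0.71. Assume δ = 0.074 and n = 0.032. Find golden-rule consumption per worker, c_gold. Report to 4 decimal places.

c_gold ≈ 1.0710

The effective depreciation rate is n + δ = 0.032 + 0.074 = 0.106.
At the golden rule the marginal product of capital equals n+δ: 0.29·k^(0.29−1) = 0.106. Solving, k_gold = (0.29/0.106)^(1/0.71) ≈ 4.1269.
y_gold = 4.1269^0.29 ≈ 1.5084.
c_gold = y_gold − (n+δ)·k_gold = 1.5084 − 0.106·4.1269 ≈ 1.0710.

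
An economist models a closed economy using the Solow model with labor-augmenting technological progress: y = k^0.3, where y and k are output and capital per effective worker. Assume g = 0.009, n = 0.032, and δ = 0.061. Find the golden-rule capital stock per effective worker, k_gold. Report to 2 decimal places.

k_gold ≈ 4.67

The effective depreciation rate is n + g + δ = 0.032 + 0.009 + 0.061 = 0.102.
At the golden rule the marginal product of capital equals n+g+δ: 0.3·k^(0.3−1) = 0.102. Solving, k_gold = (0.3/0.102)^(1/0.7) ≈ 4.6700.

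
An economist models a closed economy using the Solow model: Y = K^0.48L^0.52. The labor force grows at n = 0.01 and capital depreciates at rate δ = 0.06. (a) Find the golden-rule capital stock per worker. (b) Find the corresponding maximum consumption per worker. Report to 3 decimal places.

The effective depreciation rate is n + δ = 0.01 + 0.06 = 0.07.
Golden rule sets MPK = n+δ: 0.48·k^(0.48−1) = 0.07, so k_gold = (0.48/0.07)^(1/0.52) ≈ 40.5478.
y_gold = 40.5478^0.48 ≈ 5.9132; c_gold = y_gold − 0.07·k_gold ≈ 3.0749.

(a) k_gold ≈ 40.548; (b) c_gold ≈ 3.075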